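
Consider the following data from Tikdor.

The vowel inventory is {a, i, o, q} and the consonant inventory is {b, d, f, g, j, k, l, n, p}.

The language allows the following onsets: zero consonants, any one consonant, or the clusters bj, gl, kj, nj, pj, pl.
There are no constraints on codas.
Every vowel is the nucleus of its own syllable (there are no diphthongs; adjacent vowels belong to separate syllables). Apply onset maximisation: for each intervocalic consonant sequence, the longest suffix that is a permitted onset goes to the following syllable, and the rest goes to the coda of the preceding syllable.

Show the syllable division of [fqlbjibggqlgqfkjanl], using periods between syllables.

fql.bjibg.gql.gqf.kjanl

The vowels are q, i, q, q, a — 5 nuclei, so 5 syllables.
σ1/σ2 boundary: /lbj/ — longest licit onset from the right is /bj/, leaving /l/ as coda.
σ2/σ3 boundary: /bgg/ splits as /bg/ + /g/ (/g/ is the longest suffix that is a licit onset).
σ3/σ4 boundary: /lg/ — longest licit onset from the right is /g/, leaving /l/ as coda.
σ4/σ5 boundary: /fkj/; trying suffixes from longest down, /kj/ is the first permitted one, so coda /f/ | onset /kj/.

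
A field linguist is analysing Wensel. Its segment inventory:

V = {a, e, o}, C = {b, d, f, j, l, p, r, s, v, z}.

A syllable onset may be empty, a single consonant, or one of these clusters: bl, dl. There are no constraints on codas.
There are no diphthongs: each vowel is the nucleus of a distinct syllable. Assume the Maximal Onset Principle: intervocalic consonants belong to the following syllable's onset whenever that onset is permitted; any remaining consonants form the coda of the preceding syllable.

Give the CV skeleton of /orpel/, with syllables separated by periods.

VC.CVC

The vowels are o, e — 2 nuclei, so 2 syllables.
Between /o/ (V1) and /e/ (V2): /rp/ splits as /r/ + /p/ (/p/ is the longest suffix that is a licit onset).
Putting it together: or.pel.
Mapping each syllable to C/V: /or/ → VC, /pel/ → CVC.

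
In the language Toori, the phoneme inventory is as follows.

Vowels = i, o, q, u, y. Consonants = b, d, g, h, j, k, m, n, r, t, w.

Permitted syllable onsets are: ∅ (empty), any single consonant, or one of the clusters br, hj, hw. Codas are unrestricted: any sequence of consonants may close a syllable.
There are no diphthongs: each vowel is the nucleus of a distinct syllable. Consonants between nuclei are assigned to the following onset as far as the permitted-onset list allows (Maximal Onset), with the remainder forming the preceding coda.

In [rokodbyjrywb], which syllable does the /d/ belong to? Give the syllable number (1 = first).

Nuclei (vowels): o, o, y, y → 4 syllables.
V1 /o/ – V2 /o/: /k/ → onset of the next syllable (single consonants are always licit onsets).
V2 /o/ – V3 /y/: /db/ — longest licit onset from the right is /b/, leaving /d/ as coda.
V3 /y/ – V4 /y/: /jr/ — longest licit onset from the right is /r/, leaving /j/ as coda.
Putting it together: ro.kod.byj.rywb.
The /d/ is in the coda of syllable 2 (/kod/).

2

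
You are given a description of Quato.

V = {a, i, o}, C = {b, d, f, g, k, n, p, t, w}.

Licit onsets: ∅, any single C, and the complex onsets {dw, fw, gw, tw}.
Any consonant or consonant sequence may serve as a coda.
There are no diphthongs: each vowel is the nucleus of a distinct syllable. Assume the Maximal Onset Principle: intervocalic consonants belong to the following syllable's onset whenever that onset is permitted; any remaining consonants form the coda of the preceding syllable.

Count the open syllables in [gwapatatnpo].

3

The vowels are a, a, a, o — 4 nuclei, so 4 syllables.
Between /a/ (V1) and /a/ (V2): /p/ → onset of the next syllable (single consonants are always licit onsets).
Between /a/ (V2) and /a/ (V3): /t/ is a single consonant, so it becomes the next onset.
Between /a/ (V3) and /o/ (V4): /tnp/ splits as /tn/ + /p/ (/p/ is the longest suffix that is a licit onset).
Syllabification: gwa.pa.tatn.po.
Classifying each syllable: /gwa/ (open), /pa/ (open), /tatn/ (closed), /po/ (open).
Open syllables: 3.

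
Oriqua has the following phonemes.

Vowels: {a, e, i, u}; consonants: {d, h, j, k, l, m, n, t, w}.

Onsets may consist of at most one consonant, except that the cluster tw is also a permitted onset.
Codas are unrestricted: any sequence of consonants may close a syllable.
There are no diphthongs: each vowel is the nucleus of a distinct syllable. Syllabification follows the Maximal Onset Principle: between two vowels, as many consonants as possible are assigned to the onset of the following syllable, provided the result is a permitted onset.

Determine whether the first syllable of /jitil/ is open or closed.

Nuclei (vowels): i, i → 2 syllables.
Between /i/ (V1) and /i/ (V2): /t/ is a single consonant, so it becomes the next onset.
So the parse is ji.til.
Syllable 1 is /ji/; it ends in its nucleus with no coda, so it is open.

open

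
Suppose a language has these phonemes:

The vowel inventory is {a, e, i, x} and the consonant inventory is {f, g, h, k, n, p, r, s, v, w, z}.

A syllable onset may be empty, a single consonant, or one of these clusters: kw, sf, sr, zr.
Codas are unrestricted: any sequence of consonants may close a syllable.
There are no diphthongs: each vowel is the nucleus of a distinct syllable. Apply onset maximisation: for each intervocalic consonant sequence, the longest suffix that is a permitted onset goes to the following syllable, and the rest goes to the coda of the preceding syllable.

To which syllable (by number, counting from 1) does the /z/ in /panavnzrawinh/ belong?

Nuclei (vowels): a, a, a, i → 4 syllables.
σ1/σ2 boundary: /n/ is a single consonant, so it becomes the next onset.
σ2/σ3 boundary: /vnzr/ splits as /vn/ + /zr/ (/zr/ is the longest suffix that is a licit onset).
σ3/σ4 boundary: /w/ is a single consonant, so it becomes the next onset.
Putting it together: pa.navn.zra.winh.
The /z/ is in the onset of syllable 3 (/zra/).

3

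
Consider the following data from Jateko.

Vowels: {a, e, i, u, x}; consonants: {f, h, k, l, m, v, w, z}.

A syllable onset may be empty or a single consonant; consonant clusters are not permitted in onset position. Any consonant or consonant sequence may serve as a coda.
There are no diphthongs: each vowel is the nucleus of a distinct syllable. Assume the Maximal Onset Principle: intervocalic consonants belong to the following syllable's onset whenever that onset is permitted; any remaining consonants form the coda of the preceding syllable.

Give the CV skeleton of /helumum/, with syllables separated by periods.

Vowels present: e, u, u; each is a nucleus, giving 3 syllables.
Between /e/ (V1) and /u/ (V2): /l/ is a single consonant, so it becomes the next onset.
Between /u/ (V2) and /u/ (V3): /m/ → onset of the next syllable (single consonants are always licit onsets).
Syllabification: he.lu.mum.
Mapping each syllable to C/V: /he/ → CV, /lu/ → CV, /mum/ → CVC.

CV.CV.CVC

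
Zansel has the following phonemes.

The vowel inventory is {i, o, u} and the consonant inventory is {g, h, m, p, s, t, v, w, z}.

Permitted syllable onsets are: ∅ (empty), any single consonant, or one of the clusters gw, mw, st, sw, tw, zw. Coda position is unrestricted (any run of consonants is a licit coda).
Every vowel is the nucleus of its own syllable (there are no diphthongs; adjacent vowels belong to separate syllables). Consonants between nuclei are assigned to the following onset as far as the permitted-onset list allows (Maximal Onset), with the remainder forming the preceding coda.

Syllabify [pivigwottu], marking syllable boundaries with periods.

pi.vi.gwot.tu

The vowels are i, i, o, u — 4 nuclei, so 4 syllables.
σ1/σ2 boundary: just /v/ — single C goes to the following onset.
σ2/σ3 boundary: /gw/ is a licit onset in full, so it all attaches to the next syllable.
σ3/σ4 boundary: /tt/; trying suffixes from longest down, /t/ is the first permitted one, so coda /t/ | onset /t/.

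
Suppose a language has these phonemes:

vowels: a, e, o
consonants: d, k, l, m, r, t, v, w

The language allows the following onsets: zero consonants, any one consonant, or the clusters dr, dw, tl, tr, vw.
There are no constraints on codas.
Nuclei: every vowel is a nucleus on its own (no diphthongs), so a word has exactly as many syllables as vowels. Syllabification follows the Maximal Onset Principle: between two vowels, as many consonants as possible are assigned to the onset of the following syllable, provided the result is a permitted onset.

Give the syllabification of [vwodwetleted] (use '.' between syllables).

vwo.dwe.tle.ted

The vowels are o, e, e, e — 4 nuclei, so 4 syllables.
σ1/σ2 boundary: /dw/ is a licit onset in full, so it all attaches to the next syllable.
σ2/σ3 boundary: /tl/ is a licit onset in full, so it all attaches to the next syllable.
σ3/σ4 boundary: /t/ is a single consonant, so it becomes the next onset.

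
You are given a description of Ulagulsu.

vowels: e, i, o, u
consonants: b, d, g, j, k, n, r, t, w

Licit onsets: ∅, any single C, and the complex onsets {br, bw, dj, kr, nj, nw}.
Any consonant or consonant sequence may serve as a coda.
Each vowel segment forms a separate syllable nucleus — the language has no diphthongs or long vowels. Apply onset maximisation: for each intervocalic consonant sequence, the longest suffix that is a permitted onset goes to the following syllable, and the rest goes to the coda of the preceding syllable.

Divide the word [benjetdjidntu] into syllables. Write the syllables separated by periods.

be.njet.djidn.tu

Nuclei (vowels): e, e, i, u → 4 syllables.
/e…e/ gap (V1→V2): /nj/ is a licit onset in full, so it all attaches to the next syllable.
/e…i/ gap (V2→V3): cluster /tdj/ — the longest permitted-onset suffix is /dj/; onset = /dj/, preceding coda = /t/.
/i…u/ gap (V3→V4): /dnt/ splits as /dn/ + /t/ (/t/ is the longest suffix that is a licit onset).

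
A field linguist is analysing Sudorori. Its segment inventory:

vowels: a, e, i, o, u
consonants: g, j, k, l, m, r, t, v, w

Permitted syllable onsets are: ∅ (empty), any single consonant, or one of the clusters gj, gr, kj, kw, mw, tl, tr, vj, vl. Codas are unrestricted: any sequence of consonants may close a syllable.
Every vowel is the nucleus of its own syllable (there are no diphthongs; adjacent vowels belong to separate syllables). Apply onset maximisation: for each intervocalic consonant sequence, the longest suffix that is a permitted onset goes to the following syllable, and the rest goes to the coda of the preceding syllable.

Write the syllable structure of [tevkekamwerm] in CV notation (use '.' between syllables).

Vowels present: e, e, a, e; each is a nucleus, giving 4 syllables.
V1 /e/ – V2 /e/: /vk/; trying suffixes from longest down, /k/ is the first permitted one, so coda /v/ | onset /k/.
V2 /e/ – V3 /a/: /k/ is a single consonant, so it becomes the next onset.
V3 /a/ – V4 /e/: /mw/ is a licit onset in full, so it all attaches to the next syllable.
So the parse is tev.ke.ka.mwerm.
Mapping each syllable to C/V: /tev/ → CVC, /ke/ → CV, /ka/ → CV, /mwerm/ → CCVCC.

CVC.CV.CV.CCVCC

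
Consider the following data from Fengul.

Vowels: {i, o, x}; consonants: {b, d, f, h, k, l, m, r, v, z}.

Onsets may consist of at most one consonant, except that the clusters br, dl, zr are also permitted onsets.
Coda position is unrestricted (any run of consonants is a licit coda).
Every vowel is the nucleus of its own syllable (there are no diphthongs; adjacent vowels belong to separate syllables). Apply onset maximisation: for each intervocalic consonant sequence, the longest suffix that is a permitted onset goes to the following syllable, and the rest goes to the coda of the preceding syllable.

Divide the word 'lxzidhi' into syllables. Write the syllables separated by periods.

lx.zid.hi

The vowels are x, i, i — 3 nuclei, so 3 syllables.
/x…i/ gap (V1→V2): /z/ is a single consonant, so it becomes the next onset.
/i…i/ gap (V2→V3): /dh/ — longest licit onset from the right is /h/, leaving /d/ as coda.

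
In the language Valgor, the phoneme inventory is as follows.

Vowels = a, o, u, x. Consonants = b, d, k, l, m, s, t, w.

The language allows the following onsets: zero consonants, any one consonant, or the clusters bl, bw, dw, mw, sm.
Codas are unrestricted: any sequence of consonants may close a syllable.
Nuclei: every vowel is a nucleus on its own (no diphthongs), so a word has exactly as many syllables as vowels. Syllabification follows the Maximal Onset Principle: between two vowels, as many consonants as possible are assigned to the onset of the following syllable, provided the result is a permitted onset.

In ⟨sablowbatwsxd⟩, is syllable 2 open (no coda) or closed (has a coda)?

The vowels are a, o, a, x — 4 nuclei, so 4 syllables.
σ1/σ2 boundary: cluster /bl/ — /bl/ is itself a permitted onset, so the whole cluster goes right; preceding coda = ∅.
σ2/σ3 boundary: /wb/; trying suffixes from longest down, /b/ is the first permitted one, so coda /w/ | onset /b/.
σ3/σ4 boundary: /tws/ — longest licit onset from the right is /s/, leaving /tw/ as coda.
Syllabification: sa.blow.batw.sxd.
Syllable 2 is /blow/ with coda /w/, so it is closed.

closed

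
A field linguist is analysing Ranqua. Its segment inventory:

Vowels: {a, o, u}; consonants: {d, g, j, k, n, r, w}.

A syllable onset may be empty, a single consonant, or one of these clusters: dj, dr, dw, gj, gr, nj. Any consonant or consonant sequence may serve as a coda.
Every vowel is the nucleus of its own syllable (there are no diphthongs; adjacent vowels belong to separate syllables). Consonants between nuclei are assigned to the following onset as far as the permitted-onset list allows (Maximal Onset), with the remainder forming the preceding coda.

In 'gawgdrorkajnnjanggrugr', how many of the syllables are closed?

Nuclei (vowels): a, o, a, a, u → 5 syllables.
V1 /a/ – V2 /o/: /wgdr/ — longest licit onset from the right is /dr/, leaving /wg/ as coda.
V2 /o/ – V3 /a/: cluster /rk/ — the longest permitted-onset suffix is /k/; onset = /k/, preceding coda = /r/.
V3 /a/ – V4 /a/: /jnnj/ splits as /jn/ + /nj/ (/nj/ is the longest suffix that is a licit onset).
V4 /a/ – V5 /u/: /nggr/ — longest licit onset from the right is /gr/, leaving /ng/ as coda.
So the parse is gawg.dror.kajn.njang.grugr.
Classifying each syllable: /gawg/ (closed), /dror/ (closed), /kajn/ (closed), /njang/ (closed), /grugr/ (closed).
Closed syllables: 5.

5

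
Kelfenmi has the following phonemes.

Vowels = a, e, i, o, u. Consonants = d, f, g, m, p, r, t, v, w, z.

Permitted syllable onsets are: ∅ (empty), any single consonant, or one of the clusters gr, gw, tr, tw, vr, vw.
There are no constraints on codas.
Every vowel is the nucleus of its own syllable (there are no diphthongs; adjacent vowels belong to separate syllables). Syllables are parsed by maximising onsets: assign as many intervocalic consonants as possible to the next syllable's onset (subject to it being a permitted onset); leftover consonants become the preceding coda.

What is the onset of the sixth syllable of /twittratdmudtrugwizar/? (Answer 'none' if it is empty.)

Vowels present: i, a, u, u, i, a; each is a nucleus, giving 6 syllables.
Between /i/ (V1) and /a/ (V2): cluster /ttr/ — the longest permitted-onset suffix is /tr/; onset = /tr/, preceding coda = /t/.
Between /a/ (V2) and /u/ (V3): cluster /tdm/ — the longest permitted-onset suffix is /m/; onset = /m/, preceding coda = /td/.
Between /u/ (V3) and /u/ (V4): cluster /dtr/ — the longest permitted-onset suffix is /tr/; onset = /tr/, preceding coda = /d/.
Between /u/ (V4) and /i/ (V5): /gw/ — entire cluster is a permitted onset → onset /gw/, coda ∅.
Between /i/ (V5) and /a/ (V6): /z/ is a single consonant, so it becomes the next onset.
So the parse is twit.tratd.mud.tru.gwi.zar.
Syllable 6 is /zar/: onset /z/, nucleus /a/, coda /r/.

z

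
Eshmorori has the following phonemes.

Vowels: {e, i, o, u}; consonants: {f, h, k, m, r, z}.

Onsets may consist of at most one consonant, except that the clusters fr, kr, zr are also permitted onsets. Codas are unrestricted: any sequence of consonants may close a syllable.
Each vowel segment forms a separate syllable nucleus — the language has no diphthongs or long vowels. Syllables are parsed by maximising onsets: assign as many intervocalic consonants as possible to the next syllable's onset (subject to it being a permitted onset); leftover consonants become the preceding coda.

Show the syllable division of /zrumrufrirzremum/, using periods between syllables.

The vowels are u, u, i, e, u — 5 nuclei, so 5 syllables.
V1 /u/ – V2 /u/: /mr/ splits as /m/ + /r/ (/r/ is the longest suffix that is a licit onset).
V2 /u/ – V3 /i/: /fr/ — entire cluster is a permitted onset → onset /fr/, coda ∅.
V3 /i/ – V4 /e/: /rzr/ — longest licit onset from the right is /zr/, leaving /r/ as coda.
V4 /e/ – V5 /u/: just /m/ — single C goes to the following onset.

zrum.ru.frir.zre.mum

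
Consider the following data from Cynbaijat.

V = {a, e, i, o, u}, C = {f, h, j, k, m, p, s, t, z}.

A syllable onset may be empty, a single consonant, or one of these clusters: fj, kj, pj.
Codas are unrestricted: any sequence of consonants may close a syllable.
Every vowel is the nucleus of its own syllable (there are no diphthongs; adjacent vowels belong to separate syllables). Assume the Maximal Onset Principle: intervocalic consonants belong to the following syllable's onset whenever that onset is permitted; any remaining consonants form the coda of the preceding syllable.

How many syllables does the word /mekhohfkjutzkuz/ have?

4

Nuclei (vowels): e, o, u, u → 4 syllables.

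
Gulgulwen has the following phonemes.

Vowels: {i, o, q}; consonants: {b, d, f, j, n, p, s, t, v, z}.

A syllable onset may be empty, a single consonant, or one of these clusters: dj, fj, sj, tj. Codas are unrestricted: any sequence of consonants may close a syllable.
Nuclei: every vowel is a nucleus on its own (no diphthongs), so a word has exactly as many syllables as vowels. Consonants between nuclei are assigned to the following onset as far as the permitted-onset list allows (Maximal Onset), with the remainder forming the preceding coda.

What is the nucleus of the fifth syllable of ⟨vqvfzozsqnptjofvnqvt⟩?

q

The vowels are q, o, q, o, q — 5 nuclei, so 5 syllables.
The fifth nucleus (vowel 5 from the left) is /q/.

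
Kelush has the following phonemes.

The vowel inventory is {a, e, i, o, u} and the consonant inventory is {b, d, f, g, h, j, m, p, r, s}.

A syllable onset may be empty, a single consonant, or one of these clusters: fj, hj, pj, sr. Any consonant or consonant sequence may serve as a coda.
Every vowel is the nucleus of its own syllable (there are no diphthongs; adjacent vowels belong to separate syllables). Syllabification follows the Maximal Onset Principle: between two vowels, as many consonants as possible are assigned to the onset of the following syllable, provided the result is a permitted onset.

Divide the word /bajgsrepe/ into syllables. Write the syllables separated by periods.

Vowels present: a, e, e; each is a nucleus, giving 3 syllables.
σ1/σ2 boundary: /jgsr/; trying suffixes from longest down, /sr/ is the first permitted one, so coda /jg/ | onset /sr/.
σ2/σ3 boundary: /p/ → onset of the next syllable (single consonants are always licit onsets).

bajg.sre.pe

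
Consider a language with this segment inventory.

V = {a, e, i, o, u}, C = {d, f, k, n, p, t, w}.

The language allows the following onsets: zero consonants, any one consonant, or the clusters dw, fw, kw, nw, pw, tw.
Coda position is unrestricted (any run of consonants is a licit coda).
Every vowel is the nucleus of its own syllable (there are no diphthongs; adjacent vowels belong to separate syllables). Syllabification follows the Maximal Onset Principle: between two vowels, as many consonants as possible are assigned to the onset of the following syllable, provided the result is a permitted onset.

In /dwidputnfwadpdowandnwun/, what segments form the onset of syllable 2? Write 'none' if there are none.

Vowels present: i, u, a, o, a, u; each is a nucleus, giving 6 syllables.
Between /i/ (V1) and /u/ (V2): /dp/ splits as /d/ + /p/ (/p/ is the longest suffix that is a licit onset).
Between /u/ (V2) and /a/ (V3): /tnfw/ splits as /tn/ + /fw/ (/fw/ is the longest suffix that is a licit onset).
Between /a/ (V3) and /o/ (V4): cluster /dpd/ — the longest permitted-onset suffix is /d/; onset = /d/, preceding coda = /dp/.
Between /o/ (V4) and /a/ (V5): just /w/ — single C goes to the following onset.
Between /a/ (V5) and /u/ (V6): /ndnw/ — longest licit onset from the right is /nw/, leaving /nd/ as coda.
Syllabification: dwid.putn.fwadp.do.wand.nwun.
Syllable 2 is /putn/: onset /p/, nucleus /u/, coda /tn/.

p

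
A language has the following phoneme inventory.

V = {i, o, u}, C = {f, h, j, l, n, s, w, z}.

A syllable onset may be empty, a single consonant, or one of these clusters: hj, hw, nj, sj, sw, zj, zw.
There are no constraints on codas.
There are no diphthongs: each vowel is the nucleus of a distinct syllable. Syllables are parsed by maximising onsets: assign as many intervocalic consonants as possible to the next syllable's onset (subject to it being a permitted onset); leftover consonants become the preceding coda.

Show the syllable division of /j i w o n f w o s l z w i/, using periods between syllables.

ji.wonf.wosl.zwi

The vowels are i, o, o, i — 4 nuclei, so 4 syllables.
σ1/σ2 boundary: /w/ → onset of the next syllable (single consonants are always licit onsets).
σ2/σ3 boundary: cluster /nfw/ — the longest permitted-onset suffix is /w/; onset = /w/, preceding coda = /nf/.
σ3/σ4 boundary: /slzw/; trying suffixes from longest down, /zw/ is the first permitted one, so coda /sl/ | onset /zw/.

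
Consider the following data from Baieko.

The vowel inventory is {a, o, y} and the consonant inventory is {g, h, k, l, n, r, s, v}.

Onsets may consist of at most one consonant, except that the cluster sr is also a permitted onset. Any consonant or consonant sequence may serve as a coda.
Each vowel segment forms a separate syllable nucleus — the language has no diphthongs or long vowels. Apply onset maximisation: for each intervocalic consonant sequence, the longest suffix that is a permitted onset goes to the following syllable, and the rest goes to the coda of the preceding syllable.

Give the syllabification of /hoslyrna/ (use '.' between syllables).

hos.lyr.na

Nuclei (vowels): o, y, a → 3 syllables.
V1 /o/ – V2 /y/: /sl/ splits as /s/ + /l/ (/l/ is the longest suffix that is a licit onset).
V2 /y/ – V3 /a/: /rn/ splits as /r/ + /n/ (/n/ is the longest suffix that is a licit onset).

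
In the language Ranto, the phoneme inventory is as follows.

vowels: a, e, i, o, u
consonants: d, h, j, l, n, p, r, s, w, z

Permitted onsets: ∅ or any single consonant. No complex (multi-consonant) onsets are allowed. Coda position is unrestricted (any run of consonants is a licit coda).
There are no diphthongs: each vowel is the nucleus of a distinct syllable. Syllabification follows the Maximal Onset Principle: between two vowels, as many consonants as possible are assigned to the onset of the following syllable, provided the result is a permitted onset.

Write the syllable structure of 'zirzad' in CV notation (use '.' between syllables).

Vowels present: i, a; each is a nucleus, giving 2 syllables.
σ1/σ2 boundary: cluster /rz/ — the longest permitted-onset suffix is /z/; onset = /z/, preceding coda = /r/.
So the parse is zir.zad.
Mapping each syllable to C/V: /zir/ → CVC, /zad/ → CVC.

CVC.CVC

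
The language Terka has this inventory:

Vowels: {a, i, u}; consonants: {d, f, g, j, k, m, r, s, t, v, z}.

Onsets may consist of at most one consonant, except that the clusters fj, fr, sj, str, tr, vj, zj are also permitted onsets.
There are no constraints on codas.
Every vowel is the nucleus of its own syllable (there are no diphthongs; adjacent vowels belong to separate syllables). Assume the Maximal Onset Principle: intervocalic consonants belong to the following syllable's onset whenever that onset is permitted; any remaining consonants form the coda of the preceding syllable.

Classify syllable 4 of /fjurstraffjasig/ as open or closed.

closed

Vowels present: u, a, a, i; each is a nucleus, giving 4 syllables.
Between /u/ (V1) and /a/ (V2): /rstr/; trying suffixes from longest down, /str/ is the first permitted one, so coda /r/ | onset /str/.
Between /a/ (V2) and /a/ (V3): /ffj/ — longest licit onset from the right is /fj/, leaving /f/ as coda.
Between /a/ (V3) and /i/ (V4): just /s/ — single C goes to the following onset.
Putting it together: fjur.straf.fja.sig.
Syllable 4 is /sig/ with coda /g/, so it is closed.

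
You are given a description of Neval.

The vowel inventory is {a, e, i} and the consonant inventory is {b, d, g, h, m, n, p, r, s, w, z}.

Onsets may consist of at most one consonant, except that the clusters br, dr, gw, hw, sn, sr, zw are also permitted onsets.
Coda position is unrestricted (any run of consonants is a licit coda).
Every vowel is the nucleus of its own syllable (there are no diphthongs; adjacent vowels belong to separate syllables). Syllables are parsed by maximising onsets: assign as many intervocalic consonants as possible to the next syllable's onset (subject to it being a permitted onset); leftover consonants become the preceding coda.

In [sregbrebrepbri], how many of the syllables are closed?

2

Vowels present: e, e, e, i; each is a nucleus, giving 4 syllables.
σ1/σ2 boundary: /gbr/ splits as /g/ + /br/ (/br/ is the longest suffix that is a licit onset).
σ2/σ3 boundary: /br/ is a licit onset in full, so it all attaches to the next syllable.
σ3/σ4 boundary: cluster /pbr/ — the longest permitted-onset suffix is /br/; onset = /br/, preceding coda = /p/.
Putting it together: sreg.bre.brep.bri.
Classifying each syllable: /sreg/ (closed), /bre/ (open), /brep/ (closed), /bri/ (open).
Closed syllables: 2.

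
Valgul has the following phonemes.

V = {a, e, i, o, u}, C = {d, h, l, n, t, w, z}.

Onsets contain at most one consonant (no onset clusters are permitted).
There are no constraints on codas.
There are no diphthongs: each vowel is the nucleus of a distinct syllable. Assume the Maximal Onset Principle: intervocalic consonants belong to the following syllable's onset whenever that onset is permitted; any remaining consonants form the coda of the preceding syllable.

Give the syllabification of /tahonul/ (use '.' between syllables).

The vowels are a, o, u — 3 nuclei, so 3 syllables.
Between /a/ (V1) and /o/ (V2): /h/ is a single consonant, so it becomes the next onset.
Between /o/ (V2) and /u/ (V3): just /n/ — single C goes to the following onset.

ta.ho.nul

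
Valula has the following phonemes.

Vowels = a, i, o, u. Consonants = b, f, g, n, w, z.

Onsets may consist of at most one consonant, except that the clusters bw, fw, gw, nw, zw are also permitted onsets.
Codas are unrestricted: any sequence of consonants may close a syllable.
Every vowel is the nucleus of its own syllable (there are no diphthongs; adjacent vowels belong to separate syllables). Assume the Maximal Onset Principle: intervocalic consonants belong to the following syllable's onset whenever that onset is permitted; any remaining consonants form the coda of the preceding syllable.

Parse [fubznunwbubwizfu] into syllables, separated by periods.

Vowels present: u, u, u, i, u; each is a nucleus, giving 5 syllables.
/u…u/ gap (V1→V2): /bzn/ — longest licit onset from the right is /n/, leaving /bz/ as coda.
/u…u/ gap (V2→V3): cluster /nwb/ — the longest permitted-onset suffix is /b/; onset = /b/, preceding coda = /nw/.
/u…i/ gap (V3→V4): cluster /bw/ — /bw/ is itself a permitted onset, so the whole cluster goes right; preceding coda = ∅.
/i…u/ gap (V4→V5): /zf/; trying suffixes from longest down, /f/ is the first permitted one, so coda /z/ | onset /f/.

fubz.nunw.bu.bwiz.fu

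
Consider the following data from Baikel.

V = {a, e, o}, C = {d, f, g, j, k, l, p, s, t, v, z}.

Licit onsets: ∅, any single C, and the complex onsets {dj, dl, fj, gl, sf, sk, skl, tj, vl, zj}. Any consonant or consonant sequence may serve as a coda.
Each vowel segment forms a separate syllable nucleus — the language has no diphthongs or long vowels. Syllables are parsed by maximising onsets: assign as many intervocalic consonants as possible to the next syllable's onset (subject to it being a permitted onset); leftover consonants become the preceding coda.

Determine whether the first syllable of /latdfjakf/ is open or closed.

Nuclei (vowels): a, a → 2 syllables.
Between /a/ (V1) and /a/ (V2): /tdfj/; trying suffixes from longest down, /fj/ is the first permitted one, so coda /td/ | onset /fj/.
Result: latd.fjakf.
Syllable 1 is /latd/ with coda /td/, so it is closed.

closed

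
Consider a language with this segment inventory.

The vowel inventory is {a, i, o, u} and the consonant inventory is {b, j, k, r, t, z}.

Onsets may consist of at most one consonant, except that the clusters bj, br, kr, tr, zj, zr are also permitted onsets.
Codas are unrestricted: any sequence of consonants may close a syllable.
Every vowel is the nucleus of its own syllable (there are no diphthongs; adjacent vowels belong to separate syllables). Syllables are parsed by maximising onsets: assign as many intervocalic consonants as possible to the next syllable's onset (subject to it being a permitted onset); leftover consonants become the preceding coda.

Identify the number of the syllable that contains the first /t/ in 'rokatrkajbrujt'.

The vowels are o, a, a, u — 4 nuclei, so 4 syllables.
V1 /o/ – V2 /a/: /k/ → onset of the next syllable (single consonants are always licit onsets).
V2 /a/ – V3 /a/: /trk/ — longest licit onset from the right is /k/, leaving /tr/ as coda.
V3 /a/ – V4 /u/: cluster /jbr/ — the longest permitted-onset suffix is /br/; onset = /br/, preceding coda = /j/.
So the parse is ro.katr.kaj.brujt.
The first /t/ is in the coda of syllable 2 (/katr/).

2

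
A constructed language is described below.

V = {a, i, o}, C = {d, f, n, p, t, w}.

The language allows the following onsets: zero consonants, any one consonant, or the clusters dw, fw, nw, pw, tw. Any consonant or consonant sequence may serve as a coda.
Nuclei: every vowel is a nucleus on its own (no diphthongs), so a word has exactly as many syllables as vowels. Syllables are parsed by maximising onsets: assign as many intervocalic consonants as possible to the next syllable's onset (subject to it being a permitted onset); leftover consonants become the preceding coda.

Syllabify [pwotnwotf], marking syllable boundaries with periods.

The vowels are o, o — 2 nuclei, so 2 syllables.
σ1/σ2 boundary: /tnw/ splits as /t/ + /nw/ (/nw/ is the longest suffix that is a licit onset).

pwot.nwotf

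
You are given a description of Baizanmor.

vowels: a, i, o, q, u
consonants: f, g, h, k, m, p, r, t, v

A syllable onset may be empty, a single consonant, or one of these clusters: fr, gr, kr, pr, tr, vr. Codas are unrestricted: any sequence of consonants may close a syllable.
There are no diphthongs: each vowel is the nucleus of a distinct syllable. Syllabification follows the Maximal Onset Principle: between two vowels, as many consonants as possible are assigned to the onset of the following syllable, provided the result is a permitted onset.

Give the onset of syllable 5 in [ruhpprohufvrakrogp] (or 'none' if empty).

kr

The vowels are u, o, u, a, o — 5 nuclei, so 5 syllables.
/u…o/ gap (V1→V2): /hppr/; trying suffixes from longest down, /pr/ is the first permitted one, so coda /hp/ | onset /pr/.
/o…u/ gap (V2→V3): /h/ is a single consonant, so it becomes the next onset.
/u…a/ gap (V3→V4): cluster /fvr/ — the longest permitted-onset suffix is /vr/; onset = /vr/, preceding coda = /f/.
/a…o/ gap (V4→V5): /kr/ — entire cluster is a permitted onset → onset /kr/, coda ∅.
Syllabification: ruhp.pro.huf.vra.krogp.
Syllable 5 is /krogp/: onset /kr/, nucleus /o/, coda /gp/.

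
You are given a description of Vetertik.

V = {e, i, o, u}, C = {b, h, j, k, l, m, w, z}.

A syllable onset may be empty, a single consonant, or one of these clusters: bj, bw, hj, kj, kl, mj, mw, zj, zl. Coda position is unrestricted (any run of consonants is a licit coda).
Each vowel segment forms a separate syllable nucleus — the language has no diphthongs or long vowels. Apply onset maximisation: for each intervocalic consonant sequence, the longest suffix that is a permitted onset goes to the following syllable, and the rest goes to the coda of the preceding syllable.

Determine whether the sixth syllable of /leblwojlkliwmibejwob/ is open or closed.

Nuclei (vowels): e, o, i, i, e, o → 6 syllables.
Between /e/ (V1) and /o/ (V2): /blw/ splits as /bl/ + /w/ (/w/ is the longest suffix that is a licit onset).
Between /o/ (V2) and /i/ (V3): cluster /jlkl/ — the longest permitted-onset suffix is /kl/; onset = /kl/, preceding coda = /jl/.
Between /i/ (V3) and /i/ (V4): /wm/; trying suffixes from longest down, /m/ is the first permitted one, so coda /w/ | onset /m/.
Between /i/ (V4) and /e/ (V5): /b/ is a single consonant, so it becomes the next onset.
Between /e/ (V5) and /o/ (V6): cluster /jw/ — the longest permitted-onset suffix is /w/; onset = /w/, preceding coda = /j/.
Syllabification: lebl.wojl.kliw.mi.bej.wob.
Syllable 6 is /wob/ with coda /b/, so it is closed.

closed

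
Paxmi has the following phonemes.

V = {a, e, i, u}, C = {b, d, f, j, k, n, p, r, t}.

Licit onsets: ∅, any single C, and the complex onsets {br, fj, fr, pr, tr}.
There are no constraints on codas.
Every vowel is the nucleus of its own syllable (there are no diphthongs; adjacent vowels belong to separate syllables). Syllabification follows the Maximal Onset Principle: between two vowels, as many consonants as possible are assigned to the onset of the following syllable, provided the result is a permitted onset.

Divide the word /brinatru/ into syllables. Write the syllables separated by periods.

bri.na.tru

The vowels are i, a, u — 3 nuclei, so 3 syllables.
σ1/σ2 boundary: /n/ → onset of the next syllable (single consonants are always licit onsets).
σ2/σ3 boundary: /tr/ is a licit onset in full, so it all attaches to the next syllable.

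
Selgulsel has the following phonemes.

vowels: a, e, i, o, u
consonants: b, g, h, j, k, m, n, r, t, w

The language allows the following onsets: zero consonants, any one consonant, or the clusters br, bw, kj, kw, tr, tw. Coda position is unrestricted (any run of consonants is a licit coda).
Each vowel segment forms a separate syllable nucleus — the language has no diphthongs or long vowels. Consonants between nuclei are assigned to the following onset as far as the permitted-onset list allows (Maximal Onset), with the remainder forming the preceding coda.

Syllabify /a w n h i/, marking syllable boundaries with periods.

Vowels present: a, i; each is a nucleus, giving 2 syllables.
σ1/σ2 boundary: /wnh/ — longest licit onset from the right is /h/, leaving /wn/ as coda.

awn.hi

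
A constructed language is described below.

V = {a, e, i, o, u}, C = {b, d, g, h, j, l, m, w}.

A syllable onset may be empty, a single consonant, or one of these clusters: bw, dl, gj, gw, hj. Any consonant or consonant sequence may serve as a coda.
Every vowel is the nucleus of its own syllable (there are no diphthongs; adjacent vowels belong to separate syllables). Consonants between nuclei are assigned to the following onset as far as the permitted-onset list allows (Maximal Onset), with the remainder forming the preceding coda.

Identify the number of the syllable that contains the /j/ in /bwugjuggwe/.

2

The vowels are u, u, e — 3 nuclei, so 3 syllables.
Between /u/ (V1) and /u/ (V2): /gj/ is a licit onset in full, so it all attaches to the next syllable.
Between /u/ (V2) and /e/ (V3): /ggw/; trying suffixes from longest down, /gw/ is the first permitted one, so coda /g/ | onset /gw/.
Syllabification: bwu.gjug.gwe.
The /j/ is in the onset of syllable 2 (/gjug/).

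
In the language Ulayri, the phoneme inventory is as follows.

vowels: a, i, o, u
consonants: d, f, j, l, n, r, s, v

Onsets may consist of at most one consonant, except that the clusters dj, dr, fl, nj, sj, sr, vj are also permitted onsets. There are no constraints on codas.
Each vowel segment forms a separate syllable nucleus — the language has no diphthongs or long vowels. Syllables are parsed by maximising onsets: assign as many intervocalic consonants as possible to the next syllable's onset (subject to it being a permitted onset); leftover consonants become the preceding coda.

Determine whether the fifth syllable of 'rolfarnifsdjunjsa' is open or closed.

Nuclei (vowels): o, a, i, u, a → 5 syllables.
Between /o/ (V1) and /a/ (V2): /lf/; trying suffixes from longest down, /f/ is the first permitted one, so coda /l/ | onset /f/.
Between /a/ (V2) and /i/ (V3): /rn/ — longest licit onset from the right is /n/, leaving /r/ as coda.
Between /i/ (V3) and /u/ (V4): /fsdj/ — longest licit onset from the right is /dj/, leaving /fs/ as coda.
Between /u/ (V4) and /a/ (V5): /njs/ — longest licit onset from the right is /s/, leaving /nj/ as coda.
Result: rol.far.nifs.djunj.sa.
Syllable 5 is /sa/; it ends in its nucleus with no coda, so it is open.

open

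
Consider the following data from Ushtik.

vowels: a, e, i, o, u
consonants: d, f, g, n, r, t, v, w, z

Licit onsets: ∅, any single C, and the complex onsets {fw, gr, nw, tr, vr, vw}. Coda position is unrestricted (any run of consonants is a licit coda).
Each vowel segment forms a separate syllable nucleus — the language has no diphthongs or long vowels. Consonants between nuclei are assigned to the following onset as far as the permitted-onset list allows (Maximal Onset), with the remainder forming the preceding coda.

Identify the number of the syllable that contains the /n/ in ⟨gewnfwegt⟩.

1

The vowels are e, e — 2 nuclei, so 2 syllables.
V1 /e/ – V2 /e/: /wnfw/ — longest licit onset from the right is /fw/, leaving /wn/ as coda.
Result: gewn.fwegt.
The /n/ is in the coda of syllable 1 (/gewn/).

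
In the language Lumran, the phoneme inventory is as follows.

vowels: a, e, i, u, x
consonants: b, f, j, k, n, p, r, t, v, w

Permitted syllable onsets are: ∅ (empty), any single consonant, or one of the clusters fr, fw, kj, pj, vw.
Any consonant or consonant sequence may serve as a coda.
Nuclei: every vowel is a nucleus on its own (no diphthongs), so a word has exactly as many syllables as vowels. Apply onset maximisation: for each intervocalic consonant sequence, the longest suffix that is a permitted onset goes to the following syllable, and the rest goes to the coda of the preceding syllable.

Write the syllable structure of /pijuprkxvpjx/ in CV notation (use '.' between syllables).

CV.CVCC.CVC.CCV

Vowels present: i, u, x, x; each is a nucleus, giving 4 syllables.
/i…u/ gap (V1→V2): /j/ is a single consonant, so it becomes the next onset.
/u…x/ gap (V2→V3): /prk/ splits as /pr/ + /k/ (/k/ is the longest suffix that is a licit onset).
/x…x/ gap (V3→V4): cluster /vpj/ — the longest permitted-onset suffix is /pj/; onset = /pj/, preceding coda = /v/.
Syllabification: pi.jupr.kxv.pjx.
Mapping each syllable to C/V: /pi/ → CV, /jupr/ → CVCC, /kxv/ → CVC, /pjx/ → CCV.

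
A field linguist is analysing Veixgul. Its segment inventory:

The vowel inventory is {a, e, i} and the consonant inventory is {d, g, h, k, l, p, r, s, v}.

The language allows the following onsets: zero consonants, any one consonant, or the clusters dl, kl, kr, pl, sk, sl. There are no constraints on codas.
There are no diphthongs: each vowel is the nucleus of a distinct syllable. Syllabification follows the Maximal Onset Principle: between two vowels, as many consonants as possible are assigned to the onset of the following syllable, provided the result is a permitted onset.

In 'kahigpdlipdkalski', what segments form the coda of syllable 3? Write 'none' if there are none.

Nuclei (vowels): a, i, i, a, i → 5 syllables.
/a…i/ gap (V1→V2): just /h/ — single C goes to the following onset.
/i…i/ gap (V2→V3): /gpdl/; trying suffixes from longest down, /dl/ is the first permitted one, so coda /gp/ | onset /dl/.
/i…a/ gap (V3→V4): cluster /pdk/ — the longest permitted-onset suffix is /k/; onset = /k/, preceding coda = /pd/.
/a…i/ gap (V4→V5): /lsk/; trying suffixes from longest down, /sk/ is the first permitted one, so coda /l/ | onset /sk/.
So the parse is ka.higp.dlipd.kal.ski.
Syllable 3 is /dlipd/: onset /dl/, nucleus /i/, coda /pd/.

pd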